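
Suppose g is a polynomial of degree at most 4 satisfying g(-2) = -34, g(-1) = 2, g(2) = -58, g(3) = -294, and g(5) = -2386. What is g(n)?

Using the Lagrange interpolation formula with nodes -2, -1, 2, 3, 5:
  L_0(n) = (n + 1)(n - 2)(n - 3)(n - 5) / 140
  L_1(n) = (n + 2)(n - 2)(n - 3)(n - 5) / -72
  L_2(n) = (n + 2)(n + 1)(n - 3)(n - 5) / 36
  L_3(n) = (n + 2)(n + 1)(n - 2)(n - 5) / -40
  L_4(n) = (n + 2)(n + 1)(n - 2)(n - 3) / 252
Then g(n) = -34·L_0(n) + 2·L_1(n) - 58·L_2(n) - 294·L_3(n) - 2386·L_4(n).
Expanding and collecting terms gives g(n) = -4n^4 + 6n^2 - 6n - 6.
Check: g(2) = -58. ✓

g(n) = -4n^4 + 6n^2 - 6n - 6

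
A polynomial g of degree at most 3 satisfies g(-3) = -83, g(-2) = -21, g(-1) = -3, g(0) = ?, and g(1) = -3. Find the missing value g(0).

-5

The 4 known points determine the degree-3 polynomial uniquely.
Write g(u) = au^3 + bu^2 + cu + d. Substituting each data point gives a linear system:
  -27a + 9b - 3c + d = -83
  -8a + 4b - 2c + d = -21
  -a + b - c + d = -3
  a + b + c + d = -3
Solving the system yields a = 4, b = 2, c = -4, d = -5.
So g(u) = 4u^3 + 2u^2 - 4u - 5.
Then g(0) = -5.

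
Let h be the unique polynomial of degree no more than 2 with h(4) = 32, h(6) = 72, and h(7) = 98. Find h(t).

Write h(t) = at^2 + bt + c. Substituting each data point gives a linear system:
  16a + 4b + c = 32
  36a + 6b + c = 72
  49a + 7b + c = 98
Solving the system yields a = 2, b = 0, c = 0.
So h(t) = 2t^2.
Check: h(7) = 98. ✓

h(t) = 2t^2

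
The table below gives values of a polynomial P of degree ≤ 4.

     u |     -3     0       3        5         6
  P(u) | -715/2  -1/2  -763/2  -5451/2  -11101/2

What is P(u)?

P(u) = -4u^4 - u^3 - 5u^2 + 5u - 1/2

Write P(u) = au^4 + bu^3 + cu^2 + du + e. Substituting each data point gives a linear system:
  81a - 27b + 9c - 3d + e = -715/2
  e = -1/2
  81a + 27b + 9c + 3d + e = -763/2
  625a + 125b + 25c + 5d + e = -5451/2
  1296a + 216b + 36c + 6d + e = -11101/2
Solving the system yields a = -4, b = -1, c = -5, d = 5, e = -1/2.
So P(u) = -4u^4 - u^3 - 5u^2 + 5u - 1/2.
Check: P(6) = -11101/2. ✓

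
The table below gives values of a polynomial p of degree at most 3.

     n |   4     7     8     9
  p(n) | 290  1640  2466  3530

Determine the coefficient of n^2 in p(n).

-1

Write p(n) = an^3 + bn^2 + cn + d. Substituting each data point gives a linear system:
  64a + 16b + 4c + d = 290
  343a + 49b + 7c + d = 1640
  512a + 64b + 8c + d = 2466
  729a + 81b + 9c + d = 3530
Solving the system yields a = 5, b = -1, c = -4, d = 2.
So p(n) = 5n³ - n² - 4n + 2.
The coefficient of n^2 is -1.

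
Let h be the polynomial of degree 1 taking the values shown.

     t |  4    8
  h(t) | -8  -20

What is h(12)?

-32

Using the Lagrange interpolation formula with nodes 4, 8:
  L_0(t) = (t - 8) / -4
  L_1(t) = (t - 4) / 4
Then h(t) = -8·L_0(t) - 20·L_1(t).
Expanding and collecting terms gives h(t) = -3t + 4.
Evaluating at t = 12: h(12) = -32.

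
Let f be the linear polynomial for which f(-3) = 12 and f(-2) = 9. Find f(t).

Using the Lagrange interpolation formula with nodes -3, -2:
  L_0(t) = (t + 2) / -1
  L_1(t) = (t + 3) / 1
Then f(t) = 12·L_0(t) + 9·L_1(t).
Expanding and collecting terms gives f(t) = -3t + 3.
Check: f(-2) = 9. ✓

f(t) = -3t + 3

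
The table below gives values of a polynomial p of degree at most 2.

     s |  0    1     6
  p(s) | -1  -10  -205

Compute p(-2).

Using the Lagrange interpolation formula with nodes 0, 1, 6:
  L_0(s) = (s - 1)(s - 6) / 6
  L_1(s) = s(s - 6) / -5
  L_2(s) = s(s - 1) / 30
Then p(s) = -1·L_0(s) - 10·L_1(s) - 205·L_2(s).
Expanding and collecting terms gives p(s) = -5s^2 - 4s - 1.
Evaluating at s = -2: p(-2) = -13.

-13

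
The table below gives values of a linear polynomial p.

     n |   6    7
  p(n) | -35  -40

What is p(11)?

Using the Lagrange interpolation formula with nodes 6, 7:
  L_0(n) = (n - 7) / -1
  L_1(n) = (n - 6) / 1
Then p(n) = -35·L_0(n) - 40·L_1(n).
Expanding and collecting terms gives p(n) = -5n - 5.
Evaluating at n = 11: p(11) = -60.

-60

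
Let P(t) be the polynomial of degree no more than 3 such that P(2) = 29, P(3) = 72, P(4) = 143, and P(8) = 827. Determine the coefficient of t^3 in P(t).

1

Write P(t) = at^3 + bt^2 + ct + d. Substituting each data point gives a linear system:
  8a + 4b + 2c + d = 29
  27a + 9b + 3c + d = 72
  64a + 16b + 4c + d = 143
  512a + 64b + 8c + d = 827
Solving the system yields a = 1, b = 5, c = -1, d = 3.
So P(t) = t^3 + 5t^2 - t + 3.
The leading coefficient is 1.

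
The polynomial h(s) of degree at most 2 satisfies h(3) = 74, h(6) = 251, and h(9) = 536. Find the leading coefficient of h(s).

6

Write h(s) = as^2 + bs + c. Substituting each data point gives a linear system:
  9a + 3b + c = 74
  36a + 6b + c = 251
  81a + 9b + c = 536
Solving the system yields a = 6, b = 5, c = 5.
So h(s) = 6s² + 5s + 5.
The leading coefficient is 6.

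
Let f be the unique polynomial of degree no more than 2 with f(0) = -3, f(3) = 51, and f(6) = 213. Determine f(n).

Write f(n) = an^2 + bn + c. Substituting each data point gives a linear system:
  c = -3
  9a + 3b + c = 51
  36a + 6b + c = 213
Solving the system yields a = 6, b = 0, c = -3.
So f(n) = 6n^2 - 3.
Check: f(6) = 213. ✓

f(n) = 6n^2 - 3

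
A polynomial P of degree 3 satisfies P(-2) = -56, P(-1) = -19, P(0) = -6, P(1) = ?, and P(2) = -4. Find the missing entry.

-5

The 4 known points determine the degree-3 polynomial uniquely.
Write P(x) = ax^3 + bx^2 + cx + d. Substituting each data point gives a linear system:
  -8a + 4b - 2c + d = -56
  -a + b - c + d = -19
  d = -6
  8a + 4b + 2c + d = -4
Solving the system yields a = 2, b = -6, c = 5, d = -6.
So P(x) = 2x^3 - 6x^2 + 5x - 6.
Then P(1) = -5.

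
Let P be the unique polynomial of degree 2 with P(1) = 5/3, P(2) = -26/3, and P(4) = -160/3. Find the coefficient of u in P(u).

Write P(u) = au^2 + bu + c. Substituting each data point gives a linear system:
  a + b + c = 5/3
  4a + 2b + c = -26/3
  16a + 4b + c = -160/3
Solving the system yields a = -4, b = 5/3, c = 4.
So P(u) = -4u^2 + (5/3)u + 4.
The coefficient of u is 5/3.

5/3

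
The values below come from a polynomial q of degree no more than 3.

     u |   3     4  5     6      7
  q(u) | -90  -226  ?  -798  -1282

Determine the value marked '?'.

On equispaced nodes a degree-3 polynomial has vanishing fourth forward difference, so
  q(3) - 4·q(4) + 6·q(5) - 4·q(6) + q(7) = 0.
Substituting the known values and solving for q(5):
  6·q(5) = -2724
  q(5) = -454.

-454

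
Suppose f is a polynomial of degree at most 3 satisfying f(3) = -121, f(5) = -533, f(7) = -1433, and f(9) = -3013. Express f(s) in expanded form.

f(s) = -4s^3 - s^2 - 2s + 2

Using the Lagrange interpolation formula with nodes 3, 5, 7, 9:
  L_0(s) = (s - 5)(s - 7)(s - 9) / -48
  L_1(s) = (s - 3)(s - 7)(s - 9) / 16
  L_2(s) = (s - 3)(s - 5)(s - 9) / -16
  L_3(s) = (s - 3)(s - 5)(s - 7) / 48
Then f(s) = -121·L_0(s) - 533·L_1(s) - 1433·L_2(s) - 3013·L_3(s).
Expanding and collecting terms gives f(s) = -4s^3 - s^2 - 2s + 2.
Check: f(9) = -3013. ✓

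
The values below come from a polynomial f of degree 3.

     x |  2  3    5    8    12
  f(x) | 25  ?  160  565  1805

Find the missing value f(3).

The 4 known points determine the degree-3 polynomial uniquely.
Write f(x) = ax^3 + bx^2 + cx + d. Substituting each data point gives a linear system:
  8a + 4b + 2c + d = 25
  125a + 25b + 5c + d = 160
  512a + 64b + 8c + d = 565
  1728a + 144b + 12c + d = 1805
Solving the system yields a = 1, b = 0, c = 6, d = 5.
So f(x) = x^3 + 6x + 5.
Then f(3) = 50.

50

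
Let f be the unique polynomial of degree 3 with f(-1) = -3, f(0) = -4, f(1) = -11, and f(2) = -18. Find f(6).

Write f(u) = au^3 + bu^2 + cu + d. Substituting each data point gives a linear system:
  -a + b - c + d = -3
  d = -4
  a + b + c + d = -11
  8a + 4b + 2c + d = -18
Solving the system yields a = 1, b = -3, c = -5, d = -4.
So f(u) = u³ - 3u² - 5u - 4.
Then f(6) = 74.

74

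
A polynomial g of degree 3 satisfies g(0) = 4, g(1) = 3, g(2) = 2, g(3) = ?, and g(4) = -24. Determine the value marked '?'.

-5

On equispaced nodes a degree-3 polynomial has vanishing fourth forward difference, so
  g(0) - 4·g(1) + 6·g(2) - 4·g(3) + g(4) = 0.
Substituting the known values and solving for g(3):
  -4·g(3) = 20
  g(3) = -5.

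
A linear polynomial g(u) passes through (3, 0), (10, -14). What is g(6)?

Write g(u) = au + b. Substituting each data point gives a linear system:
  3a + b = 0
  10a + b = -14
Solving the system yields a = -2, b = 6.
So g(u) = -2u + 6.
Then g(6) = -6.

-6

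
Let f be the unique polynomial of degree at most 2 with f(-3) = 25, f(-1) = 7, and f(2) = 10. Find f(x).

f(x) = 2x^2 - x + 4

Using the Lagrange interpolation formula with nodes -3, -1, 2:
  L_0(x) = (x + 1)(x - 2) / 10
  L_1(x) = (x + 3)(x - 2) / -6
  L_2(x) = (x + 3)(x + 1) / 15
Then f(x) = 25·L_0(x) + 7·L_1(x) + 10·L_2(x).
Expanding and collecting terms gives f(x) = 2x^2 - x + 4.
Check: f(-1) = 7. ✓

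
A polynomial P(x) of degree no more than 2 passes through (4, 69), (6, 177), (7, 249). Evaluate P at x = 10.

Using the Lagrange interpolation formula with nodes 4, 6, 7:
  L_0(x) = (x - 6)(x - 7) / 6
  L_1(x) = (x - 4)(x - 7) / -2
  L_2(x) = (x - 4)(x - 6) / 3
Then P(x) = 69·L_0(x) + 177·L_1(x) + 249·L_2(x).
Expanding and collecting terms gives P(x) = 6x² - 6x - 3.
Evaluating at x = 10: P(10) = 537.

537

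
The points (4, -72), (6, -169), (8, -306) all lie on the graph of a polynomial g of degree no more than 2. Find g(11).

-1173/2

Write g(t) = at^2 + bt + c. Substituting each data point gives a linear system:
  16a + 4b + c = -72
  36a + 6b + c = -169
  64a + 8b + c = -306
Solving the system yields a = -5, b = 3/2, c = 2.
So g(t) = -5t^2 + (3/2)t + 2.
Then g(11) = -1173/2.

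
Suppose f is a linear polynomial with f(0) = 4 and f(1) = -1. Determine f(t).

f(t) = -5t + 4

Write f(t) = at + b. Substituting each data point gives a linear system:
  b = 4
  a + b = -1
Solving the system yields a = -5, b = 4.
So f(t) = -5t + 4.
Check: f(0) = 4. ✓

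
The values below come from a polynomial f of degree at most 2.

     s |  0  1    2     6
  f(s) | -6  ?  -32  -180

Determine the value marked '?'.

-15

The 3 known points determine the degree-2 polynomial uniquely.
Write f(s) = as^2 + bs + c. Substituting each data point gives a linear system:
  c = -6
  4a + 2b + c = -32
  36a + 6b + c = -180
Solving the system yields a = -4, b = -5, c = -6.
So f(s) = -4s² - 5s - 6.
Then f(1) = -15.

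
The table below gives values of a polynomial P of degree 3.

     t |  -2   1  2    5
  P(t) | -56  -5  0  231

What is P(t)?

Using the Lagrange interpolation formula with nodes -2, 1, 2, 5:
  L_0(t) = (t - 1)(t - 2)(t - 5) / -84
  L_1(t) = (t + 2)(t - 2)(t - 5) / 12
  L_2(t) = (t + 2)(t - 1)(t - 5) / -12
  L_3(t) = (t + 2)(t - 1)(t - 2) / 84
Then P(t) = -56·L_0(t) - 5·L_1(t) + 0·L_2(t) + 231·L_3(t).
Expanding and collecting terms gives P(t) = 3t^3 - 6t^2 + 2t - 4.
Check: P(2) = 0. ✓

P(t) = 3t^3 - 6t^2 + 2t - 4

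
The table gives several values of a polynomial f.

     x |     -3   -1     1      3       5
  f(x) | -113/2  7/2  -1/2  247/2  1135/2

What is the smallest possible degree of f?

Forward differences of the values at x = -3, -1, 1, 3, 5:
  f  : -113/2  7/2  -1/2  247/2  1135/2
  Δ  : 60  -4  124  444
  Δ^2: -64  128  320
  Δ^3: 192  192
  Δ^4: 0
The third differences are constant (192) and nonzero, while all higher differences vanish, so the minimal degree is 3.

3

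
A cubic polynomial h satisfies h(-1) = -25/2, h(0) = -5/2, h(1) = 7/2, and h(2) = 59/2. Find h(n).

h(n) = 4n^3 - 2n^2 + 4n - 5/2

Write h(n) = an^3 + bn^2 + cn + d. Substituting each data point gives a linear system:
  -a + b - c + d = -25/2
  d = -5/2
  a + b + c + d = 7/2
  8a + 4b + 2c + d = 59/2
Solving the system yields a = 4, b = -2, c = 4, d = -5/2.
So h(n) = 4n^3 - 2n^2 + 4n - 5/2.
Check: h(-1) = -25/2. ✓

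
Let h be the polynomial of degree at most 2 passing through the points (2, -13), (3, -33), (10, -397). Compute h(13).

Write h(t) = at^2 + bt + c. Substituting each data point gives a linear system:
  4a + 2b + c = -13
  9a + 3b + c = -33
  100a + 10b + c = -397
Solving the system yields a = -4, b = 0, c = 3.
So h(t) = -4t^2 + 3.
Then h(13) = -673.

-673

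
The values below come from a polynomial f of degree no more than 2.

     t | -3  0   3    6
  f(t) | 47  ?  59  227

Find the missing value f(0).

-1

The 3 known points determine the degree-2 polynomial uniquely.
Write f(t) = at^2 + bt + c. Substituting each data point gives a linear system:
  9a - 3b + c = 47
  9a + 3b + c = 59
  36a + 6b + c = 227
Solving the system yields a = 6, b = 2, c = -1.
So f(t) = 6t^2 + 2t - 1.
Then f(0) = -1.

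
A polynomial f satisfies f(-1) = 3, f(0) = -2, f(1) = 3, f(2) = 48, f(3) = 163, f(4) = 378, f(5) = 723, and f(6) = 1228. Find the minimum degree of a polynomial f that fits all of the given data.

Forward differences of the values at u = -1, 0, 1, 2, 3, 4, 5, 6:
  f  : 3  -2  3  48  163  378  723  1228
  Δ  : -5  5  45  115  215  345  505
  Δ^2: 10  40  70  100  130  160
  Δ^3: 30  30  30  30  30
  Δ^4: 0  0  0  0
  Δ^5: 0  0  0
  Δ^6: 0  0
  Δ^7: 0
The third differences are constant (30) and nonzero, while all higher differences vanish, so the minimal degree is 3.

3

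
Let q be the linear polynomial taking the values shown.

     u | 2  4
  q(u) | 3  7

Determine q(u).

q(u) = 2u - 1

Write q(u) = au + b. Substituting each data point gives a linear system:
  2a + b = 3
  4a + b = 7
Solving the system yields a = 2, b = -1.
So q(u) = 2u - 1.
Check: q(2) = 3. ✓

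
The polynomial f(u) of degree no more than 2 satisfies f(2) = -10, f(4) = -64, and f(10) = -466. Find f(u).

Write f(u) = au^2 + bu + c. Substituting each data point gives a linear system:
  4a + 2b + c = -10
  16a + 4b + c = -64
  100a + 10b + c = -466
Solving the system yields a = -5, b = 3, c = 4.
So f(u) = -5u^2 + 3u + 4.
Check: f(10) = -466. ✓

f(u) = -5u^2 + 3u + 4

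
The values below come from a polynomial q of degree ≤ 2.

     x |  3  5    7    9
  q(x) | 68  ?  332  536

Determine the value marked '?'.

176

The 3 known points determine the degree-2 polynomial uniquely.
Write q(x) = ax^2 + bx + c. Substituting each data point gives a linear system:
  9a + 3b + c = 68
  49a + 7b + c = 332
  81a + 9b + c = 536
Solving the system yields a = 6, b = 6, c = -4.
So q(x) = 6x^2 + 6x - 4.
Then q(5) = 176.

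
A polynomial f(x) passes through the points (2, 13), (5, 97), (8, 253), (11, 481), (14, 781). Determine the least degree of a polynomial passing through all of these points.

2

Forward differences of the values at x = 2, 5, 8, 11, 14:
  f  : 13  97  253  481  781
  Δ  : 84  156  228  300
  Δ^2: 72  72  72
  Δ^3: 0  0
  Δ^4: 0
The second differences are constant (72) and nonzero, while all higher differences vanish, so the minimal degree is 2.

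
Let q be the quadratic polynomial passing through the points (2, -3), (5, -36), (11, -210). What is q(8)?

Write q(s) = as^2 + bs + c. Substituting each data point gives a linear system:
  4a + 2b + c = -3
  25a + 5b + c = -36
  121a + 11b + c = -210
Solving the system yields a = -2, b = 3, c = -1.
So q(s) = -2s^2 + 3s - 1.
Then q(8) = -105.

-105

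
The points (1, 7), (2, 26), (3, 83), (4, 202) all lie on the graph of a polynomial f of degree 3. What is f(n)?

f(n) = 4n^3 - 5n^2 + 6n + 2

Using the Lagrange interpolation formula with nodes 1, 2, 3, 4:
  L_0(n) = (n - 2)(n - 3)(n - 4) / -6
  L_1(n) = (n - 1)(n - 3)(n - 4) / 2
  L_2(n) = (n - 1)(n - 2)(n - 4) / -2
  L_3(n) = (n - 1)(n - 2)(n - 3) / 6
Then f(n) = 7·L_0(n) + 26·L_1(n) + 83·L_2(n) + 202·L_3(n).
Expanding and collecting terms gives f(n) = 4n^3 - 5n^2 + 6n + 2.
Check: f(4) = 202. ✓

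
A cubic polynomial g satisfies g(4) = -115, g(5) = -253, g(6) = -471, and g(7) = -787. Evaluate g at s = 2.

-7

Forward differences of the values at s = 4, 5, 6, 7:
  g  : -115  -253  -471  -787
  Δ  : -138  -218  -316
  Δ^2: -80  -98
  Δ^3: -18
The third differences are constant, confirming degree 3.
Interpolating (Newton forward form) and evaluating at s = 2 gives g(2) = -7.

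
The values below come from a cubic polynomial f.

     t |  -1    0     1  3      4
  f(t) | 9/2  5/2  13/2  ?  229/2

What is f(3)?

113/2

The 4 known points determine the degree-3 polynomial uniquely.
Write f(t) = at^3 + bt^2 + ct + d. Substituting each data point gives a linear system:
  -a + b - c + d = 9/2
  d = 5/2
  a + b + c + d = 13/2
  64a + 16b + 4c + d = 229/2
Solving the system yields a = 1, b = 3, c = 0, d = 5/2.
So f(t) = t^3 + 3t^2 + 5/2.
Then f(3) = 113/2.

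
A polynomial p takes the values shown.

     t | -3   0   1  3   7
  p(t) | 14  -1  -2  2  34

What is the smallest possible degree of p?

Divided differences on the nodes -3, 0, 1, 3, 7:
  order 0: 14  -1  -2  2  34
  order 1: -5  -1  2  8
  order 2: 1  1  1
  order 3: 0  0
  order 4: 0
The order-2 divided differences are all 1 (nonzero) and every higher order vanishes, so the data lies on a polynomial of degree exactly 2.

2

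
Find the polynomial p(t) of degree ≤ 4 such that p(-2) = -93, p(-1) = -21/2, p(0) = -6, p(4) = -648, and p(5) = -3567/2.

p(t) = -4t^4 + 5t^3 + 4t^2 - (1/2)t - 6

Using the Lagrange interpolation formula with nodes -2, -1, 0, 4, 5:
  L_0(t) = (t + 1)t(t - 4)(t - 5) / 84
  L_1(t) = (t + 2)t(t - 4)(t - 5) / -30
  L_2(t) = (t + 2)(t + 1)(t - 4)(t - 5) / 40
  L_3(t) = (t + 2)(t + 1)t(t - 5) / -120
  L_4(t) = (t + 2)(t + 1)t(t - 4) / 210
Then p(t) = -93·L_0(t) - 21/2·L_1(t) - 6·L_2(t) - 648·L_3(t) - 3567/2·L_4(t).
Expanding and collecting terms gives p(t) = -4t^4 + 5t^3 + 4t^2 - (1/2)t - 6.
Check: p(-1) = -21/2. ✓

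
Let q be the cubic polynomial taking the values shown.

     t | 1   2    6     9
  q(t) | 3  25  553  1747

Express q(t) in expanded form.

q(t) = 2t^3 + 4t^2 - 4t + 1

Using the Lagrange interpolation formula with nodes 1, 2, 6, 9:
  L_0(t) = (t - 2)(t - 6)(t - 9) / -40
  L_1(t) = (t - 1)(t - 6)(t - 9) / 28
  L_2(t) = (t - 1)(t - 2)(t - 9) / -60
  L_3(t) = (t - 1)(t - 2)(t - 6) / 168
Then q(t) = 3·L_0(t) + 25·L_1(t) + 553·L_2(t) + 1747·L_3(t).
Expanding and collecting terms gives q(t) = 2t^3 + 4t^2 - 4t + 1.
Check: q(2) = 25. ✓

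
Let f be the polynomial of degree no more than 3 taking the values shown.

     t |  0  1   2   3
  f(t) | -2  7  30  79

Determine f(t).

f(t) = 2t^3 + t^2 + 6t - 2

Using the Lagrange interpolation formula with nodes 0, 1, 2, 3:
  L_0(t) = (t - 1)(t - 2)(t - 3) / -6
  L_1(t) = t(t - 2)(t - 3) / 2
  L_2(t) = t(t - 1)(t - 3) / -2
  L_3(t) = t(t - 1)(t - 2) / 6
Then f(t) = -2·L_0(t) + 7·L_1(t) + 30·L_2(t) + 79·L_3(t).
Expanding and collecting terms gives f(t) = 2t³ + t² + 6t - 2.
Check: f(2) = 30. ✓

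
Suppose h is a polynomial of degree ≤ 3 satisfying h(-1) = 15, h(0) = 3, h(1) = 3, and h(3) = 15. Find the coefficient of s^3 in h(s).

Write h(s) = as^3 + bs^2 + cs + d. Substituting each data point gives a linear system:
  -a + b - c + d = 15
  d = 3
  a + b + c + d = 3
  27a + 9b + 3c + d = 15
Solving the system yields a = -1, b = 6, c = -5, d = 3.
So h(s) = -s^3 + 6s^2 - 5s + 3.
The leading coefficient is -1.

-1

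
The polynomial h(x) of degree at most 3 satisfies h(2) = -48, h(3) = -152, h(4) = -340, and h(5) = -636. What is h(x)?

Using the Lagrange interpolation formula with nodes 2, 3, 4, 5:
  L_0(x) = (x - 3)(x - 4)(x - 5) / -6
  L_1(x) = (x - 2)(x - 4)(x - 5) / 2
  L_2(x) = (x - 2)(x - 3)(x - 5) / -2
  L_3(x) = (x - 2)(x - 3)(x - 4) / 6
Then h(x) = -48·L_0(x) - 152·L_1(x) - 340·L_2(x) - 636·L_3(x).
Expanding and collecting terms gives h(x) = -4x^3 - 6x^2 + 2x + 4.
Check: h(5) = -636. ✓

h(x) = -4x^3 - 6x^2 + 2x + 4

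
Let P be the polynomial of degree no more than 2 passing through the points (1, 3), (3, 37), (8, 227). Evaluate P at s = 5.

95

Write P(s) = as^2 + bs + c. Substituting each data point gives a linear system:
  a + b + c = 3
  9a + 3b + c = 37
  64a + 8b + c = 227
Solving the system yields a = 3, b = 5, c = -5.
So P(s) = 3s^2 + 5s - 5.
Then P(5) = 95.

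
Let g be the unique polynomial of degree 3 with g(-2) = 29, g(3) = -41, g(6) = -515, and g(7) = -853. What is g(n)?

Write g(n) = an^3 + bn^2 + cn + d. Substituting each data point gives a linear system:
  -8a + 4b - 2c + d = 29
  27a + 9b + 3c + d = -41
  216a + 36b + 6c + d = -515
  343a + 49b + 7c + d = -853
Solving the system yields a = -3, b = 3, c = 4, d = 1.
So g(n) = -3n^3 + 3n^2 + 4n + 1.
Check: g(6) = -515. ✓

g(n) = -3n^3 + 3n^2 + 4n + 1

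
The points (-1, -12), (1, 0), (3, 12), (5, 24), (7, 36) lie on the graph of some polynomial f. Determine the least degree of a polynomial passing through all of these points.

Forward differences of the values at s = -1, 1, 3, 5, 7:
  f  : -12  0  12  24  36
  Δ  : 12  12  12  12
  Δ^2: 0  0  0
  Δ^3: 0  0
  Δ^4: 0
The first differences are constant (12) and nonzero, while all higher differences vanish, so the minimal degree is 1.

1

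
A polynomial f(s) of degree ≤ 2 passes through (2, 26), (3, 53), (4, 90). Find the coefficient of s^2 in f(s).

5

Write f(s) = as^2 + bs + c. Substituting each data point gives a linear system:
  4a + 2b + c = 26
  9a + 3b + c = 53
  16a + 4b + c = 90
Solving the system yields a = 5, b = 2, c = 2.
So f(s) = 5s^2 + 2s + 2.
The leading coefficient is 5.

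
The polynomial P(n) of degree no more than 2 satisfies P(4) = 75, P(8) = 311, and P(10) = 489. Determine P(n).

Using the Lagrange interpolation formula with nodes 4, 8, 10:
  L_0(n) = (n - 8)(n - 10) / 24
  L_1(n) = (n - 4)(n - 10) / -8
  L_2(n) = (n - 4)(n - 8) / 12
Then P(n) = 75·L_0(n) + 311·L_1(n) + 489·L_2(n).
Expanding and collecting terms gives P(n) = 5n^2 - n - 1.
Check: P(8) = 311. ✓

P(n) = 5n^2 - n - 1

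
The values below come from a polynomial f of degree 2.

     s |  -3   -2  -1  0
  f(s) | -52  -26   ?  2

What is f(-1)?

-8

The 3 known points determine the degree-2 polynomial uniquely.
Write f(s) = as^2 + bs + c. Substituting each data point gives a linear system:
  9a - 3b + c = -52
  4a - 2b + c = -26
  c = 2
Solving the system yields a = -4, b = 6, c = 2.
So f(s) = -4s^2 + 6s + 2.
Then f(-1) = -8.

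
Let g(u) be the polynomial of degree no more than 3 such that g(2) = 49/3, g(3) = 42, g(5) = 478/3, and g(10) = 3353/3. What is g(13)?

7166/3

Using the Lagrange interpolation formula with nodes 2, 3, 5, 10:
  L_0(u) = (u - 3)(u - 5)(u - 10) / -24
  L_1(u) = (u - 2)(u - 5)(u - 10) / 14
  L_2(u) = (u - 2)(u - 3)(u - 10) / -30
  L_3(u) = (u - 2)(u - 3)(u - 5) / 280
Then g(u) = 49/3·L_0(u) + 42·L_1(u) + 478/3·L_2(u) + 3353/3·L_3(u).
Expanding and collecting terms gives g(u) = u³ + u² + (5/3)u + 1.
Evaluating at u = 13: g(13) = 7166/3.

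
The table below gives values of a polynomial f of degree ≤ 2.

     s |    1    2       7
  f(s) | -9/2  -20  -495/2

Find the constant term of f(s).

Write f(s) = as^2 + bs + c. Substituting each data point gives a linear system:
  a + b + c = -9/2
  4a + 2b + c = -20
  49a + 7b + c = -495/2
Solving the system yields a = -5, b = -1/2, c = 1.
So f(s) = -5s^2 - (1/2)s + 1.
The constant term is 1.

1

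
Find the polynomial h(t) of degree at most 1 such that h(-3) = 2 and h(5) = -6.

Using the Lagrange interpolation formula with nodes -3, 5:
  L_0(t) = (t - 5) / -8
  L_1(t) = (t + 3) / 8
Then h(t) = 2·L_0(t) - 6·L_1(t).
Expanding and collecting terms gives h(t) = -t - 1.
Check: h(-3) = 2. ✓

h(t) = -t - 1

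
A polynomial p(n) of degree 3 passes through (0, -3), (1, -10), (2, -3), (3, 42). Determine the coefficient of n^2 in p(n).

Write p(n) = an^3 + bn^2 + cn + d. Substituting each data point gives a linear system:
  d = -3
  a + b + c + d = -10
  8a + 4b + 2c + d = -3
  27a + 9b + 3c + d = 42
Solving the system yields a = 4, b = -5, c = -6, d = -3.
So p(n) = 4n^3 - 5n^2 - 6n - 3.
The coefficient of n^2 is -5.

-5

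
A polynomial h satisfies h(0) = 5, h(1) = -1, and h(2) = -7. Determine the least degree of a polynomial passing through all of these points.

1

Forward differences of the values at x = 0, 1, 2:
  h  : 5  -1  -7
  Δ  : -6  -6
  Δ^2: 0
The first differences are constant (-6) and nonzero, while all higher differences vanish, so the minimal degree is 1.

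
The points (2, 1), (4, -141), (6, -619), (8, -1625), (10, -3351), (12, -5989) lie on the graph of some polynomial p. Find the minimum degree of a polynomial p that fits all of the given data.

Forward differences of the values at s = 2, 4, 6, 8, 10, 12:
  p  : 1  -141  -619  -1625  -3351  -5989
  Δ  : -142  -478  -1006  -1726  -2638
  Δ^2: -336  -528  -720  -912
  Δ^3: -192  -192  -192
  Δ^4: 0  0
  Δ^5: 0
The third differences are constant (-192) and nonzero, while all higher differences vanish, so the minimal degree is 3.

3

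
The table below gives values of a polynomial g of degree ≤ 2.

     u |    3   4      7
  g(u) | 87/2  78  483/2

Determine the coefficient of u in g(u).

-1/2

Write g(u) = au^2 + bu + c. Substituting each data point gives a linear system:
  9a + 3b + c = 87/2
  16a + 4b + c = 78
  49a + 7b + c = 483/2
Solving the system yields a = 5, b = -1/2, c = 0.
So g(u) = 5u^2 - (1/2)u.
The coefficient of u is -1/2.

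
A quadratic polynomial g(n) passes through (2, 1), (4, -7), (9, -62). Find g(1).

2

Write g(n) = an^2 + bn + c. Substituting each data point gives a linear system:
  4a + 2b + c = 1
  16a + 4b + c = -7
  81a + 9b + c = -62
Solving the system yields a = -1, b = 2, c = 1.
So g(n) = -n^2 + 2n + 1.
Then g(1) = 2.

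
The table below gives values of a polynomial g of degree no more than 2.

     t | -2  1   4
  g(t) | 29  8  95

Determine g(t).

Using the Lagrange interpolation formula with nodes -2, 1, 4:
  L_0(t) = (t - 1)(t - 4) / 18
  L_1(t) = (t + 2)(t - 4) / -9
  L_2(t) = (t + 2)(t - 1) / 18
Then g(t) = 29·L_0(t) + 8·L_1(t) + 95·L_2(t).
Expanding and collecting terms gives g(t) = 6t^2 - t + 3.
Check: g(-2) = 29. ✓

g(t) = 6t^2 - t + 3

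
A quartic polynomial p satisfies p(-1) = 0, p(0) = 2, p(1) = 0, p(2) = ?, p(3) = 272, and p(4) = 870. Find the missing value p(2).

The 5 known points determine the degree-4 polynomial uniquely.
Write p(t) = at^4 + bt^3 + ct^2 + dt + e. Substituting each data point gives a linear system:
  a - b + c - d + e = 0
  e = 2
  a + b + c + d + e = 0
  81a + 27b + 9c + 3d + e = 272
  256a + 64b + 16c + 4d + e = 870
Solving the system yields a = 3, b = 3, c = -5, d = -3, e = 2.
So p(t) = 3t^4 + 3t^3 - 5t^2 - 3t + 2.
Then p(2) = 48.

48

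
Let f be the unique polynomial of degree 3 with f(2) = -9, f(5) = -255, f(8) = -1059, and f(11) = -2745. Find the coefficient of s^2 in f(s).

-1

Write f(s) = as^3 + bs^2 + cs + d. Substituting each data point gives a linear system:
  8a + 4b + 2c + d = -9
  125a + 25b + 5c + d = -255
  512a + 64b + 8c + d = -1059
  1331a + 121b + 11c + d = -2745
Solving the system yields a = -2, b = -1, c = 3, d = 5.
So f(s) = -2s^3 - s^2 + 3s + 5.
The coefficient of s^2 is -1.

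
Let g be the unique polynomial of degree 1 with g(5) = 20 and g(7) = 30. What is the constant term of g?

-5

Write g(u) = au + b. Substituting each data point gives a linear system:
  5a + b = 20
  7a + b = 30
Solving the system yields a = 5, b = -5.
So g(u) = 5u - 5.
The constant term is -5.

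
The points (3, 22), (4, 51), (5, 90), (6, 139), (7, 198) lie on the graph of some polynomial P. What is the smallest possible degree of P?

Forward differences of the values at n = 3, 4, 5, 6, 7:
  P  : 22  51  90  139  198
  Δ  : 29  39  49  59
  Δ^2: 10  10  10
  Δ^3: 0  0
  Δ^4: 0
The second differences are constant (10) and nonzero, while all higher differences vanish, so the minimal degree is 2.

2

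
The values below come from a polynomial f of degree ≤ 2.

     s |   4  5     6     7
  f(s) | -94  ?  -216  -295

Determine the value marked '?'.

-149

On equispaced nodes a degree-2 polynomial has vanishing third forward difference, so
  - f(4) + 3·f(5) - 3·f(6) + f(7) = 0.
Substituting the known values and solving for f(5):
  3·f(5) = -447
  f(5) = -149.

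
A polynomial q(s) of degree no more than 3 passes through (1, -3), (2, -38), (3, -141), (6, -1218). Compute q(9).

Write q(s) = as^3 + bs^2 + cs + d. Substituting each data point gives a linear system:
  a + b + c + d = -3
  8a + 4b + 2c + d = -38
  27a + 9b + 3c + d = -141
  216a + 36b + 6c + d = -1218
Solving the system yields a = -6, b = 2, c = 1, d = 0.
So q(s) = -6s^3 + 2s^2 + s.
Then q(9) = -4203.

-4203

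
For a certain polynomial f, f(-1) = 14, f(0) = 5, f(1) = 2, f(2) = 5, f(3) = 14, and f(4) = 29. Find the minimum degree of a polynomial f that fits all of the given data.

Forward differences of the values at u = -1, 0, 1, 2, 3, 4:
  f  : 14  5  2  5  14  29
  Δ  : -9  -3  3  9  15
  Δ^2: 6  6  6  6
  Δ^3: 0  0  0
  Δ^4: 0  0
  Δ^5: 0
The second differences are constant (6) and nonzero, while all higher differences vanish, so the minimal degree is 2.

2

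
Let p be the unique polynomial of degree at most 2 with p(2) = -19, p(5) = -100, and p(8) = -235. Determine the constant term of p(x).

5

Write p(x) = ax^2 + bx + c. Substituting each data point gives a linear system:
  4a + 2b + c = -19
  25a + 5b + c = -100
  64a + 8b + c = -235
Solving the system yields a = -3, b = -6, c = 5.
So p(x) = -3x^2 - 6x + 5.
The constant term is 5.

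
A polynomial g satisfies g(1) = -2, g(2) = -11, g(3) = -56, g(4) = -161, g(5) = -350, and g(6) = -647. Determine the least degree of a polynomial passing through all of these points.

Forward differences of the values at x = 1, 2, 3, 4, 5, 6:
  g  : -2  -11  -56  -161  -350  -647
  Δ  : -9  -45  -105  -189  -297
  Δ^2: -36  -60  -84  -108
  Δ^3: -24  -24  -24
  Δ^4: 0  0
  Δ^5: 0
The third differences are constant (-24) and nonzero, while all higher differences vanish, so the minimal degree is 3.

3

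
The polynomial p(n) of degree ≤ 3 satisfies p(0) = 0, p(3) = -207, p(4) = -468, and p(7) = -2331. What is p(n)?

Write p(n) = an^3 + bn^2 + cn + d. Substituting each data point gives a linear system:
  d = 0
  27a + 9b + 3c + d = -207
  64a + 16b + 4c + d = -468
  343a + 49b + 7c + d = -2331
Solving the system yields a = -6, b = -6, c = 3, d = 0.
So p(n) = -6n^3 - 6n^2 + 3n.
Check: p(0) = 0. ✓

p(n) = -6n^3 - 6n^2 + 3n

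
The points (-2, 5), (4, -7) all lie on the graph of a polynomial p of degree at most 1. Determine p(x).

p(x) = -2x + 1

Write p(x) = ax + b. Substituting each data point gives a linear system:
  -2a + b = 5
  4a + b = -7
Solving the system yields a = -2, b = 1.
So p(x) = -2x + 1.
Check: p(-2) = 5. ✓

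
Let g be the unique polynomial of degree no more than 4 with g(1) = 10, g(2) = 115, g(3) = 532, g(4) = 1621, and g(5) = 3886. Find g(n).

g(n) = 6n^4 + 6n^2 - 3n + 1

Using the Lagrange interpolation formula with nodes 1, 2, 3, 4, 5:
  L_0(n) = (n - 2)(n - 3)(n - 4)(n - 5) / 24
  L_1(n) = (n - 1)(n - 3)(n - 4)(n - 5) / -6
  L_2(n) = (n - 1)(n - 2)(n - 4)(n - 5) / 4
  L_3(n) = (n - 1)(n - 2)(n - 3)(n - 5) / -6
  L_4(n) = (n - 1)(n - 2)(n - 3)(n - 4) / 24
Then g(n) = 10·L_0(n) + 115·L_1(n) + 532·L_2(n) + 1621·L_3(n) + 3886·L_4(n).
Expanding and collecting terms gives g(n) = 6n^4 + 6n^2 - 3n + 1.
Check: g(4) = 1621. ✓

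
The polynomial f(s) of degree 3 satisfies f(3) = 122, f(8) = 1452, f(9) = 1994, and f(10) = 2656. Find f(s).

f(s) = 2s^3 + 6s^2 + 6s - 4

Write f(s) = as^3 + bs^2 + cs + d. Substituting each data point gives a linear system:
  27a + 9b + 3c + d = 122
  512a + 64b + 8c + d = 1452
  729a + 81b + 9c + d = 1994
  1000a + 100b + 10c + d = 2656
Solving the system yields a = 2, b = 6, c = 6, d = -4.
So f(s) = 2s^3 + 6s^2 + 6s - 4.
Check: f(9) = 1994. ✓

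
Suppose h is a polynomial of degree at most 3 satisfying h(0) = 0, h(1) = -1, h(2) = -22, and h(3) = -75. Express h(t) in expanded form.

Write h(t) = at^3 + bt^2 + ct + d. Substituting each data point gives a linear system:
  d = 0
  a + b + c + d = -1
  8a + 4b + 2c + d = -22
  27a + 9b + 3c + d = -75
Solving the system yields a = -2, b = -4, c = 5, d = 0.
So h(t) = -2t^3 - 4t^2 + 5t.
Check: h(1) = -1. ✓

h(t) = -2t^3 - 4t^2 + 5t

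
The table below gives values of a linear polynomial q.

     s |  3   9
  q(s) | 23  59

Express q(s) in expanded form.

Write q(s) = as + b. Substituting each data point gives a linear system:
  3a + b = 23
  9a + b = 59
Solving the system yields a = 6, b = 5.
So q(s) = 6s + 5.
Check: q(3) = 23. ✓

q(s) = 6s + 5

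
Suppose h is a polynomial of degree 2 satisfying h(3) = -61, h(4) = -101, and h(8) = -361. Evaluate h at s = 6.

Write h(s) = as^2 + bs + c. Substituting each data point gives a linear system:
  9a + 3b + c = -61
  16a + 4b + c = -101
  64a + 8b + c = -361
Solving the system yields a = -5, b = -5, c = -1.
So h(s) = -5s^2 - 5s - 1.
Then h(6) = -211.

-211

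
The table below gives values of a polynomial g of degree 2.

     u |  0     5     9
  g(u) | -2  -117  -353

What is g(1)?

Using the Lagrange interpolation formula with nodes 0, 5, 9:
  L_0(u) = (u - 5)(u - 9) / 45
  L_1(u) = u(u - 9) / -20
  L_2(u) = u(u - 5) / 36
Then g(u) = -2·L_0(u) - 117·L_1(u) - 353·L_2(u).
Expanding and collecting terms gives g(u) = -4u^2 - 3u - 2.
Evaluating at u = 1: g(1) = -9.

-9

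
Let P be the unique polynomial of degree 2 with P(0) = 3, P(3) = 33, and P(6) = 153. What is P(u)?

P(u) = 5u^2 - 5u + 3

Write P(u) = au^2 + bu + c. Substituting each data point gives a linear system:
  c = 3
  9a + 3b + c = 33
  36a + 6b + c = 153
Solving the system yields a = 5, b = -5, c = 3.
So P(u) = 5u^2 - 5u + 3.
Check: P(0) = 3. ✓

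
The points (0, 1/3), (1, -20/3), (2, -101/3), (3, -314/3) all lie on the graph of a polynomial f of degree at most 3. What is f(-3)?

Using the Lagrange interpolation formula with nodes 0, 1, 2, 3:
  L_0(s) = (s - 1)(s - 2)(s - 3) / -6
  L_1(s) = s(s - 2)(s - 3) / 2
  L_2(s) = s(s - 1)(s - 3) / -2
  L_3(s) = s(s - 1)(s - 2) / 6
Then f(s) = 1/3·L_0(s) - 20/3·L_1(s) - 101/3·L_2(s) - 314/3·L_3(s).
Expanding and collecting terms gives f(s) = -4s^3 + 2s^2 - 5s + 1/3.
Evaluating at s = -3: f(-3) = 424/3.

424/3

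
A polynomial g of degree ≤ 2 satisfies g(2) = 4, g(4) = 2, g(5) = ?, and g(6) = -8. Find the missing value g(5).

-2

The 3 known points determine the degree-2 polynomial uniquely.
Write g(u) = au^2 + bu + c. Substituting each data point gives a linear system:
  4a + 2b + c = 4
  16a + 4b + c = 2
  36a + 6b + c = -8
Solving the system yields a = -1, b = 5, c = -2.
So g(u) = -u^2 + 5u - 2.
Then g(5) = -2.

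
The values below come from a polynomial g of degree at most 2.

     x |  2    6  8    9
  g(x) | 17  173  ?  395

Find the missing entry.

The 3 known points determine the degree-2 polynomial uniquely.
Write g(x) = ax^2 + bx + c. Substituting each data point gives a linear system:
  4a + 2b + c = 17
  36a + 6b + c = 173
  81a + 9b + c = 395
Solving the system yields a = 5, b = -1, c = -1.
So g(x) = 5x^2 - x - 1.
Then g(8) = 311.

311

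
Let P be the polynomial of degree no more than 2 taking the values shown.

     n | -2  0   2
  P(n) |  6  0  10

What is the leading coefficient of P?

Write P(n) = an^2 + bn + c. Substituting each data point gives a linear system:
  4a - 2b + c = 6
  c = 0
  4a + 2b + c = 10
Solving the system yields a = 2, b = 1, c = 0.
So P(n) = 2n^2 + n.
The leading coefficient is 2.

2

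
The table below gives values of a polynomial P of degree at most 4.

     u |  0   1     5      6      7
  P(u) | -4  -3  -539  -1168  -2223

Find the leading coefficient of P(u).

-1

Write P(u) = au^4 + bu^3 + cu^2 + du + e. Substituting each data point gives a linear system:
  e = -4
  a + b + c + d + e = -3
  625a + 125b + 25c + 5d + e = -539
  1296a + 216b + 36c + 6d + e = -1168
  2401a + 343b + 49c + 7d + e = -2223
Solving the system yields a = -1, b = 0, c = 4, d = -2, e = -4.
So P(u) = -u^4 + 4u^2 - 2u - 4.
The leading coefficient is -1.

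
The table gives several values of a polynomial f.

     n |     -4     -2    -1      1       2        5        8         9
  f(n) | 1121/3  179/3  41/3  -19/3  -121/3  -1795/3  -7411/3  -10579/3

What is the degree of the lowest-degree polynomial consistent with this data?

Divided differences on the nodes -4, -2, -1, 1, 2, 5, 8, 9:
  order 0: 1121/3  179/3  41/3  -19/3  -121/3  -1795/3  -7411/3  -10579/3
  order 1: -157  -46  -10  -34  -186  -624  -1056
  order 2: 37  12  -8  -38  -73  -108
  order 3: -5  -5  -5  -5  -5
  order 4: 0  0  0  0
  order 5: 0  0  0
  order 6: 0  0
  order 7: 0
The order-3 divided differences are all -5 (nonzero) and every higher order vanishes, so the data lies on a polynomial of degree exactly 3.

3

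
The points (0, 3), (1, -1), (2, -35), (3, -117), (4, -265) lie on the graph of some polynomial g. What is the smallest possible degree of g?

Forward differences of the values at n = 0, 1, 2, 3, 4:
  g  : 3  -1  -35  -117  -265
  Δ  : -4  -34  -82  -148
  Δ^2: -30  -48  -66
  Δ^3: -18  -18
  Δ^4: 0
The third differences are constant (-18) and nonzero, while all higher differences vanish, so the minimal degree is 3.

3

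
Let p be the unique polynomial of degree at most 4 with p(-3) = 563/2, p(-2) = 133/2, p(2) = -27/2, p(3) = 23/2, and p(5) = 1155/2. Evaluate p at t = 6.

2885/2

Write p(t) = at^4 + bt^3 + ct^2 + dt + e. Substituting each data point gives a linear system:
  81a - 27b + 9c - 3d + e = 563/2
  16a - 8b + 4c - 2d + e = 133/2
  16a + 8b + 4c + 2d + e = -27/2
  81a + 27b + 9c + 3d + e = 23/2
  625a + 125b + 25c + 5d + e = 1155/2
Solving the system yields a = 2, b = -5, c = -2, d = 0, e = 5/2.
So p(t) = 2t^4 - 5t^3 - 2t^2 + 5/2.
Then p(6) = 2885/2.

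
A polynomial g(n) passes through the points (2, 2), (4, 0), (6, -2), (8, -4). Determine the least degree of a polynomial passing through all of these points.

1

Divided differences on the nodes 2, 4, 6, 8:
  order 0: 2  0  -2  -4
  order 1: -1  -1  -1
  order 2: 0  0
  order 3: 0
The order-1 divided differences are all -1 (nonzero) and every higher order vanishes, so the data lies on a polynomial of degree exactly 1.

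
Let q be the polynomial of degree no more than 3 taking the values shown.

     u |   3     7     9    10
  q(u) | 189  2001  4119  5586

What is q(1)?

15

Using the Lagrange interpolation formula with nodes 3, 7, 9, 10:
  L_0(u) = (u - 7)(u - 9)(u - 10) / -168
  L_1(u) = (u - 3)(u - 9)(u - 10) / 24
  L_2(u) = (u - 3)(u - 7)(u - 10) / -12
  L_3(u) = (u - 3)(u - 7)(u - 9) / 21
Then q(u) = 189·L_0(u) + 2001·L_1(u) + 4119·L_2(u) + 5586·L_3(u).
Expanding and collecting terms gives q(u) = 5u^3 + 6u^2 - 2u + 6.
Evaluating at u = 1: q(1) = 15.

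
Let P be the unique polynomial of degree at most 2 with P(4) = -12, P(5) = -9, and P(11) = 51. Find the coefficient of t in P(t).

-6

Write P(t) = at^2 + bt + c. Substituting each data point gives a linear system:
  16a + 4b + c = -12
  25a + 5b + c = -9
  121a + 11b + c = 51
Solving the system yields a = 1, b = -6, c = -4.
So P(t) = t^2 - 6t - 4.
The coefficient of t is -6.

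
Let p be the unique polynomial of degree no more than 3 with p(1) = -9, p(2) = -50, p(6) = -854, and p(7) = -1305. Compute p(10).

Write p(u) = au^3 + bu^2 + cu + d. Substituting each data point gives a linear system:
  a + b + c + d = -9
  8a + 4b + 2c + d = -50
  216a + 36b + 6c + d = -854
  343a + 49b + 7c + d = -1305
Solving the system yields a = -3, b = -5, c = -5, d = 4.
So p(u) = -3u^3 - 5u^2 - 5u + 4.
Then p(10) = -3546.

-3546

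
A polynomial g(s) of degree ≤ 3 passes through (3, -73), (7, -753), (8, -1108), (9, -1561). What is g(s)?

Write g(s) = as^3 + bs^2 + cs + d. Substituting each data point gives a linear system:
  27a + 9b + 3c + d = -73
  343a + 49b + 7c + d = -753
  512a + 64b + 8c + d = -1108
  729a + 81b + 9c + d = -1561
Solving the system yields a = -2, b = -1, c = -2, d = -4.
So g(s) = -2s³ - s² - 2s - 4.
Check: g(8) = -1108. ✓

g(s) = -2s^3 - s^2 - 2s - 4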